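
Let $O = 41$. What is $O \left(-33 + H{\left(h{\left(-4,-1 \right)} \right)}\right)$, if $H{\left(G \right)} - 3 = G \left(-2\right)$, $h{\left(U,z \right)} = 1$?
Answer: $-1312$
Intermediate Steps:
$H{\left(G \right)} = 3 - 2 G$ ($H{\left(G \right)} = 3 + G \left(-2\right) = 3 - 2 G$)
$O \left(-33 + H{\left(h{\left(-4,-1 \right)} \right)}\right) = 41 \left(-33 + \left(3 - 2\right)\right) = 41 \left(-33 + 1\right) = 41 \left(-32\right) = -1312$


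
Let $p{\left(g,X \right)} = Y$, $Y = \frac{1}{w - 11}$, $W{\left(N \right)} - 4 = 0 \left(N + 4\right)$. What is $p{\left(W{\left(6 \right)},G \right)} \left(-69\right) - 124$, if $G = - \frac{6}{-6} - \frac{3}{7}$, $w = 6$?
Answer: $- \frac{551}{5} \approx -110.2$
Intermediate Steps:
$W{\left(N \right)} = 4$ ($W{\left(N \right)} = 4 + 0 \left(N + 4\right) = 4 + 0 \left(4 + N\right) = 4 + 0 = 4$)
$G = \frac{4}{7}$ ($G = \left(-6\right) \left(- \frac{1}{6}\right) - \frac{3}{7} = 1 - \frac{3}{7} = \frac{4}{7} \approx 0.57143$)
$Y = - \frac{1}{5}$ ($Y = \frac{1}{6 - 11} = \frac{1}{-5} = - \frac{1}{5} \approx -0.2$)
$p{\left(g,X \right)} = - \frac{1}{5}$
$p{\left(W{\left(6 \right)},G \right)} \left(-69\right) - 124 = \left(- \frac{1}{5}\right) \left(-69\right) - 124 = \frac{69}{5} - 124 = - \frac{551}{5}$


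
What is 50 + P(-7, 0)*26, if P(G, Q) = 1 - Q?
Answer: 76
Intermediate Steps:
50 + P(-7, 0)*26 = 50 + (1 - 1*0)*26 = 50 + (1 + 0)*26 = 50 + 1*26 = 50 + 26 = 76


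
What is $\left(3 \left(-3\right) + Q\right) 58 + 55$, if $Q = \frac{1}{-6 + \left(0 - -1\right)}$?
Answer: $- \frac{2393}{5} \approx -478.6$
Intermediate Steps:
$Q = - \frac{1}{5}$ ($Q = \frac{1}{-6 + \left(0 + 1\right)} = \frac{1}{-6 + 1} = \frac{1}{-5} = - \frac{1}{5} \approx -0.2$)
$\left(3 \left(-3\right) + Q\right) 58 + 55 = \left(3 \left(-3\right) - \frac{1}{5}\right) 58 + 55 = \left(-9 - \frac{1}{5}\right) 58 + 55 = \left(- \frac{46}{5}\right) 58 + 55 = - \frac{2668}{5} + 55 = - \frac{2393}{5}$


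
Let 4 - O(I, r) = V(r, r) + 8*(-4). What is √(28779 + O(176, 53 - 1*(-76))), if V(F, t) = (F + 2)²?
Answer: √11654 ≈ 107.95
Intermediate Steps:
V(F, t) = (2 + F)²
O(I, r) = 36 - (2 + r)² (O(I, r) = 4 - ((2 + r)² + 8*(-4)) = 4 - ((2 + r)² - 32) = 4 - (-32 + (2 + r)²) = 4 + (32 - (2 + r)²) = 36 - (2 + r)²)
√(28779 + O(176, 53 - 1*(-76))) = √(28779 + (36 - (2 + (53 - 1*(-76)))²)) = √(28779 + (36 - (2 + (53 + 76))²)) = √(28779 + (36 - (2 + 129)²)) = √(28779 + (36 - 1*131²)) = √(28779 + (36 - 1*17161)) = √(28779 + (36 - 17161)) = √(28779 - 17125) = √11654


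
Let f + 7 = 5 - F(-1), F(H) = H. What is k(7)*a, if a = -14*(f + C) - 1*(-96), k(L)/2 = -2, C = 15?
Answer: 400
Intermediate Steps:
f = -1 (f = -7 + (5 - 1*(-1)) = -7 + (5 + 1) = -7 + 6 = -1)
k(L) = -4 (k(L) = 2*(-2) = -4)
a = -100 (a = -14*(-1 + 15) - 1*(-96) = -14*14 + 96 = -196 + 96 = -100)
k(7)*a = -4*(-100) = 400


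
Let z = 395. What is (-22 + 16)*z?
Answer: -2370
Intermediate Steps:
(-22 + 16)*z = (-22 + 16)*395 = -6*395 = -2370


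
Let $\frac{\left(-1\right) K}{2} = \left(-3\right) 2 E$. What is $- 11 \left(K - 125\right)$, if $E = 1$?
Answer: $1243$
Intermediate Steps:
$K = 12$ ($K = - 2 \left(-3\right) 2 \cdot 1 = - 2 \left(\left(-6\right) 1\right) = \left(-2\right) \left(-6\right) = 12$)
$- 11 \left(K - 125\right) = - 11 \left(12 - 125\right) = \left(-11\right) \left(-113\right) = 1243$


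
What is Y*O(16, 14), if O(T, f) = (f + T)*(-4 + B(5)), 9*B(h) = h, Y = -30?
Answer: 3100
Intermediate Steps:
B(h) = h/9
O(T, f) = -31*T/9 - 31*f/9 (O(T, f) = (f + T)*(-4 + (1/9)*5) = (T + f)*(-4 + 5/9) = (T + f)*(-31/9) = -31*T/9 - 31*f/9)
Y*O(16, 14) = -30*(-31/9*16 - 31/9*14) = -30*(-496/9 - 434/9) = -30*(-310/3) = 3100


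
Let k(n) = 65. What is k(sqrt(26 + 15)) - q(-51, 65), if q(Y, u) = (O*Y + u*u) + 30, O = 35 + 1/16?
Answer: -38429/16 ≈ -2401.8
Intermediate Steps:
O = 561/16 (O = 35 + 1/16 = 561/16 ≈ 35.063)
q(Y, u) = 30 + u**2 + 561*Y/16 (q(Y, u) = (561*Y/16 + u*u) + 30 = (561*Y/16 + u**2) + 30 = (u**2 + 561*Y/16) + 30 = 30 + u**2 + 561*Y/16)
k(sqrt(26 + 15)) - q(-51, 65) = 65 - (30 + 65**2 + (561/16)*(-51)) = 65 - (30 + 4225 - 28611/16) = 65 - 1*39469/16 = 65 - 39469/16 = -38429/16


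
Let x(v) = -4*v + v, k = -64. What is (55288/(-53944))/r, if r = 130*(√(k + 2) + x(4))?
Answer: 20733/45144385 + 6911*I*√62/180577540 ≈ 0.00045926 + 0.00030135*I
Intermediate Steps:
x(v) = -3*v
r = -1560 + 130*I*√62 (r = 130*(√(-64 + 2) - 3*4) = 130*(√(-62) - 12) = 130*(I*√62 - 12) = 130*(-12 + I*√62) = -1560 + 130*I*√62 ≈ -1560.0 + 1023.6*I)
(55288/(-53944))/r = (55288/(-53944))/(-1560 + 130*I*√62) = (55288*(-1/53944))/(-1560 + 130*I*√62) = -6911/(6743*(-1560 + 130*I*√62))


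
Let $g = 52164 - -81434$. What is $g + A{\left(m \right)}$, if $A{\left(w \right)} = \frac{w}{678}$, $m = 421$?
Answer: $\frac{90579865}{678} \approx 1.336 \cdot 10^{5}$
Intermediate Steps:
$A{\left(w \right)} = \frac{w}{678}$ ($A{\left(w \right)} = w \frac{1}{678} = \frac{w}{678}$)
$g = 133598$ ($g = 52164 + 81434 = 133598$)
$g + A{\left(m \right)} = 133598 + \frac{1}{678} \cdot 421 = 133598 + \frac{421}{678} = \frac{90579865}{678}$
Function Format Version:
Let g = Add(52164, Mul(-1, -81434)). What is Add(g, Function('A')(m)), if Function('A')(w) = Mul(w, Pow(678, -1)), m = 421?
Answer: Rational(90579865, 678) ≈ 1.3360e+5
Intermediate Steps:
Function('A')(w) = Mul(Rational(1, 678), w) (Function('A')(w) = Mul(w, Rational(1, 678)) = Mul(Rational(1, 678), w))
g = 133598 (g = Add(52164, 81434) = 133598)
Add(g, Function('A')(m)) = Add(133598, Mul(Rational(1, 678), 421)) = Add(133598, Rational(421, 678)) = Rational(90579865, 678)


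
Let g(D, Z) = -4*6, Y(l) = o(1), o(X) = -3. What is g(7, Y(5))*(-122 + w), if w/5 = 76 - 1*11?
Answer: -4872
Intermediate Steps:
Y(l) = -3
g(D, Z) = -24
w = 325 (w = 5*(76 - 1*11) = 5*(76 - 11) = 5*65 = 325)
g(7, Y(5))*(-122 + w) = -24*(-122 + 325) = -24*203 = -4872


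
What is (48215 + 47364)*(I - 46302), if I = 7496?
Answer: -3709038674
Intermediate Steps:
(48215 + 47364)*(I - 46302) = (48215 + 47364)*(7496 - 46302) = 95579*(-38806) = -3709038674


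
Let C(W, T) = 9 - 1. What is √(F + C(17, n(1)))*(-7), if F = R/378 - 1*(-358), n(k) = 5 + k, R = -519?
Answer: -√643202/6 ≈ -133.67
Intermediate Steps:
C(W, T) = 8
F = 44935/126 (F = -519/378 - 1*(-358) = -519*1/378 + 358 = -173/126 + 358 = 44935/126 ≈ 356.63)
√(F + C(17, n(1)))*(-7) = √(44935/126 + 8)*(-7) = √(45943/126)*(-7) = (√643202/42)*(-7) = -√643202/6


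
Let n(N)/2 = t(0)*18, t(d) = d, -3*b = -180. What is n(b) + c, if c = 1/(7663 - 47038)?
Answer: -1/39375 ≈ -2.5397e-5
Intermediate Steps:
b = 60 (b = -1/3*(-180) = 60)
c = -1/39375 (c = 1/(-39375) = -1/39375 ≈ -2.5397e-5)
n(N) = 0 (n(N) = 2*(0*18) = 2*0 = 0)
n(b) + c = 0 - 1/39375 = -1/39375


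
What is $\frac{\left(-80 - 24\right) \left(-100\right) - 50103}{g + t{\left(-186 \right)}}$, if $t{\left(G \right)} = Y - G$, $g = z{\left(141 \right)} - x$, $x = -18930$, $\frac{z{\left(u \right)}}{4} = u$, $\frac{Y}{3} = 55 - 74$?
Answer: $- \frac{39703}{19623} \approx -2.0233$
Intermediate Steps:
$Y = -57$ ($Y = 3 \left(55 - 74\right) = 3 \left(-19\right) = -57$)
$z{\left(u \right)} = 4 u$
$g = 19494$ ($g = 4 \cdot 141 - -18930 = 564 + 18930 = 19494$)
$t{\left(G \right)} = -57 - G$
$\frac{\left(-80 - 24\right) \left(-100\right) - 50103}{g + t{\left(-186 \right)}} = \frac{\left(-80 - 24\right) \left(-100\right) - 50103}{19494 - -129} = \frac{\left(-104\right) \left(-100\right) - 50103}{19494 + \left(-57 + 186\right)} = \frac{10400 - 50103}{19494 + 129} = - \frac{39703}{19623}$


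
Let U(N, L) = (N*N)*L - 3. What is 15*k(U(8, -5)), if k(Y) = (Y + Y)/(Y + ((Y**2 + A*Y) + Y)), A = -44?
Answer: -6/73 ≈ -0.082192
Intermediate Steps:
U(N, L) = -3 + L*N**2 (U(N, L) = N**2*L - 3 = L*N**2 - 3 = -3 + L*N**2)
k(Y) = 2*Y/(Y**2 - 42*Y) (k(Y) = (Y + Y)/(Y + ((Y**2 - 44*Y) + Y)) = (2*Y)/(Y + (Y**2 - 43*Y)) = (2*Y)/(Y**2 - 42*Y) = 2*Y/(Y**2 - 42*Y))
15*k(U(8, -5)) = 15*(2/(-42 + (-3 - 5*8**2))) = 15*(2/(-42 + (-3 - 5*64))) = 15*(2/(-42 + (-3 - 320))) = 15*(2/(-42 - 323)) = 15*(2/(-365)) = 15*(2*(-1/365)) = 15*(-2/365) = -6/73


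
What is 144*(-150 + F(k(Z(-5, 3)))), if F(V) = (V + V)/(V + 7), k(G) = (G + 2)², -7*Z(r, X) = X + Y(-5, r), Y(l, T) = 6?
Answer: -496350/23 ≈ -21580.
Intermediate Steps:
Z(r, X) = -6/7 - X/7 (Z(r, X) = -(X + 6)/7 = -(6 + X)/7 = -6/7 - X/7)
k(G) = (2 + G)²
F(V) = 2*V/(7 + V) (F(V) = (2*V)/(7 + V) = 2*V/(7 + V))
144*(-150 + F(k(Z(-5, 3)))) = 144*(-150 + 2*(2 + (-6/7 - ⅐*3))²/(7 + (2 + (-6/7 - ⅐*3))²)) = 144*(-150 + 2*(2 + (-6/7 - 3/7))²/(7 + (2 + (-6/7 - 3/7))²)) = 144*(-150 + 2*(2 - 9/7)²/(7 + (2 - 9/7)²)) = 144*(-150 + 2*(5/7)²/(7 + (5/7)²)) = 144*(-150 + 2*(25/49)/(7 + 25/49)) = 144*(-150 + 2*(25/49)/(368/49)) = 144*(-150 + 2*(25/49)*(49/368)) = 144*(-150 + 25/184) = 144*(-27575/184) = -496350/23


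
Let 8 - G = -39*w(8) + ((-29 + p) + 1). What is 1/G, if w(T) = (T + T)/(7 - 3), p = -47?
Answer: 1/239 ≈ 0.0041841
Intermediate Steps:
w(T) = T/2 (w(T) = (2*T)/4 = (2*T)*(¼) = T/2)
G = 239 (G = 8 - (-39*8/2 + ((-29 - 47) + 1)) = 8 - (-39*4 + (-76 + 1)) = 8 - (-156 - 75) = 8 - 1*(-231) = 8 + 231 = 239)
1/G = 1/239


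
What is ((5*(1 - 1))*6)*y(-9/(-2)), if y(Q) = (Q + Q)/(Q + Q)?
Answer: 0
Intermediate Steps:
y(Q) = 1 (y(Q) = (2*Q)/((2*Q)) = (2*Q)*(1/(2*Q)) = 1)
((5*(1 - 1))*6)*y(-9/(-2)) = ((5*(1 - 1))*6)*1 = ((5*0)*6)*1 = (0*6)*1 = 0*1 = 0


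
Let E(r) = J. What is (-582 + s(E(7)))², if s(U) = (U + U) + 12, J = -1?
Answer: 327184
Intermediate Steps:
E(r) = -1
s(U) = 12 + 2*U (s(U) = 2*U + 12 = 12 + 2*U)
(-582 + s(E(7)))² = (-582 + (12 + 2*(-1)))² = (-582 + (12 - 2))² = (-582 + 10)² = (-572)² = 327184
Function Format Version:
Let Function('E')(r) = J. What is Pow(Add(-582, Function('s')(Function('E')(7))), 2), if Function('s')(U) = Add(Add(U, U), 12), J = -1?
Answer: 327184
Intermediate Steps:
Function('E')(r) = -1
Function('s')(U) = Add(12, Mul(2, U)) (Function('s')(U) = Add(Mul(2, U), 12) = Add(12, Mul(2, U)))
Pow(Add(-582, Function('s')(Function('E')(7))), 2) = Pow(Add(-582, Add(12, Mul(2, -1))), 2) = Pow(Add(-582, Add(12, -2)), 2) = Pow(Add(-582, 10), 2) = Pow(-572, 2) = 327184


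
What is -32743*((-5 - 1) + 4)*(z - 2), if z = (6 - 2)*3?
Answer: 654860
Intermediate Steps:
z = 12 (z = 4*3 = 12)
-32743*((-5 - 1) + 4)*(z - 2) = -32743*((-5 - 1) + 4)*(12 - 2) = -32743*(-6 + 4)*10 = -(-65486)*10 = -32743*(-20) = 654860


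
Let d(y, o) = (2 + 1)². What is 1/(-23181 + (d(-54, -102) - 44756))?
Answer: -1/67928 ≈ -1.4721e-5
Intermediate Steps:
d(y, o) = 9 (d(y, o) = 3² = 9)
1/(-23181 + (d(-54, -102) - 44756)) = 1/(-23181 + (9 - 44756)) = 1/(-23181 - 44747) = 1/(-67928) = -1/67928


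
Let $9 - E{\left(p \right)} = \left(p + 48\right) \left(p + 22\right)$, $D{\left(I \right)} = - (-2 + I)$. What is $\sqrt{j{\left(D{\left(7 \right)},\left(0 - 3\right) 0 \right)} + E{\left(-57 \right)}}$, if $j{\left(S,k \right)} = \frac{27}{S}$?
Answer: $\frac{3 i \sqrt{865}}{5} \approx 17.647 i$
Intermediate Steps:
$D{\left(I \right)} = 2 - I$
$E{\left(p \right)} = 9 - \left(22 + p\right) \left(48 + p\right)$ ($E{\left(p \right)} = 9 - \left(p + 48\right) \left(p + 22\right) = 9 - \left(48 + p\right) \left(22 + p\right) = 9 - \left(22 + p\right) \left(48 + p\right)$)
$\sqrt{j{\left(D{\left(7 \right)},\left(0 - 3\right) 0 \right)} + E{\left(-57 \right)}} = \sqrt{\frac{27}{2 - 7} - 306} = \sqrt{\frac{27}{-5} - 306} = \sqrt{27 \left(- \frac{1}{5}\right) - 306} = \sqrt{- \frac{27}{5} - 306} = \sqrt{- \frac{1557}{5}} = \frac{3 i \sqrt{865}}{5}$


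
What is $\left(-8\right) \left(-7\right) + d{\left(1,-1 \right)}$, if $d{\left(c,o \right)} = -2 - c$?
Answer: $53$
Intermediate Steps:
$\left(-8\right) \left(-7\right) + d{\left(1,-1 \right)} = \left(-8\right) \left(-7\right) - 3 = 56 - 3 = 53$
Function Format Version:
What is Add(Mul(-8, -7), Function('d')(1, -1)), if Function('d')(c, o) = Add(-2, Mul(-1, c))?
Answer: 53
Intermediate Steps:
Add(Mul(-8, -7), Function('d')(1, -1)) = Add(Mul(-8, -7), Add(-2, Mul(-1, 1))) = Add(56, Add(-2, -1)) = Add(56, -3) = 53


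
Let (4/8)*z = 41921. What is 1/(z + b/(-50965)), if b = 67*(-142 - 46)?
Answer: 50965/4273020126 ≈ 1.1927e-5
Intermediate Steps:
z = 83842 (z = 2*41921 = 83842)
b = -12596 (b = 67*(-188) = -12596)
1/(z + b/(-50965)) = 1/(83842 - 12596/(-50965)) = 1/(83842 - 12596*(-1/50965)) = 1/(83842 + 12596/50965) = 1/(4273020126/50965) = 50965/4273020126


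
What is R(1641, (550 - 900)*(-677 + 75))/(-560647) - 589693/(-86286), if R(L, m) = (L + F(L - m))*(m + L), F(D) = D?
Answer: 3800654722703239/48375987042 ≈ 78565.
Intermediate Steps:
R(L, m) = (L + m)*(-m + 2*L) (R(L, m) = (L + (L - m))*(m + L) = (-m + 2*L)*(L + m) = (L + m)*(-m + 2*L))
R(1641, (550 - 900)*(-677 + 75))/(-560647) - 589693/(-86286) = (-((550 - 900)*(-677 + 75))**2 + 2*1641**2 + 1641*((550 - 900)*(-677 + 75)))/(-560647) - 589693/(-86286) = (-(-350*(-602))**2 + 2*2692881 + 1641*(-350*(-602)))*(-1/560647) - 589693*(-1/86286) = (-1*210700**2 + 5385762 + 1641*210700)*(-1/560647) + 589693/86286 = (-1*44394490000 + 5385762 + 345758700)*(-1/560647) + 589693/86286 = (-44394490000 + 5385762 + 345758700)*(-1/560647) + 589693/86286 = -44043345538*(-1/560647) + 589693/86286 = 44043345538/560647 + 589693/86286 = 3800654722703239/48375987042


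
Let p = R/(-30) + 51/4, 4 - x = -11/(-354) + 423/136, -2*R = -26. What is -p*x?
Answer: -15274391/1444320 ≈ -10.575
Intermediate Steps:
R = 13 (R = -1/2*(-26) = 13)
x = 20669/24072 (x = 4 - (-11/(-354) + 423/136) = 4 - (-11*(-1/354) + 423*(1/136)) = 4 - (11/354 + 423/136) = 4 - 1*75619/24072 = 4 - 75619/24072 = 20669/24072 ≈ 0.85863)
p = 739/60 (p = 13/(-30) + 51/4 = 13*(-1/30) + 51*(1/4) = -13/30 + 51/4 = 739/60 ≈ 12.317)
-p*x = -739*20669/(60*24072) = -1*15274391/1444320 = -15274391/1444320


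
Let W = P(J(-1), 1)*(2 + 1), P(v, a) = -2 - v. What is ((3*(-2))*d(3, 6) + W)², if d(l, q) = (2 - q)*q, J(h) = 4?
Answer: 15876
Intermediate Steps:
W = -18 (W = (-2 - 1*4)*(2 + 1) = (-2 - 4)*3 = -6*3 = -18)
d(l, q) = q*(2 - q)
((3*(-2))*d(3, 6) + W)² = ((3*(-2))*(6*(2 - 1*6)) - 18)² = (-36*(2 - 6) - 18)² = (-36*(-4) - 18)² = (-6*(-24) - 18)² = (144 - 18)² = 126² = 15876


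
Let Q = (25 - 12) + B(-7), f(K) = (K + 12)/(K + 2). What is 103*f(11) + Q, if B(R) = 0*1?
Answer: 2538/13 ≈ 195.23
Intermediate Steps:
B(R) = 0
f(K) = (12 + K)/(2 + K)
Q = 13 (Q = (25 - 12) + 0 = 13 + 0 = 13)
103*f(11) + Q = 103*((12 + 11)/(2 + 11)) + 13 = 103*(23/13) + 13 = 2369/13 + 13 = 2538/13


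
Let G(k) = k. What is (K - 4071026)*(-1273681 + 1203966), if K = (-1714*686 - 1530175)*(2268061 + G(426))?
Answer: 427944290393312285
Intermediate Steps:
K = -6138478183773 (K = (-1714*686 - 1530175)*(2268061 + 426) = (-1175804 - 1530175)*2268487 = -2705979*2268487 = -6138478183773)
(K - 4071026)*(-1273681 + 1203966) = (-6138478183773 - 4071026)*(-1273681 + 1203966) = -6138482254799*(-69715) = 427944290393312285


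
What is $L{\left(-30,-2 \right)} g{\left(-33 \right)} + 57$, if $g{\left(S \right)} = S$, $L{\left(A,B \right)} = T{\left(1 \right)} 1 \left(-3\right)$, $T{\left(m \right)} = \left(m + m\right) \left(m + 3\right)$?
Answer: $849$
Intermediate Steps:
$T{\left(m \right)} = 2 m \left(3 + m\right)$
$L{\left(A,B \right)} = -24$ ($L{\left(A,B \right)} = 2 \cdot 1 \left(3 + 1\right) 1 \left(-3\right) = 2 \cdot 1 \cdot 4 \cdot 1 \left(-3\right) = 8 \cdot 1 \left(-3\right) = 8 \left(-3\right) = -24$)
$L{\left(-30,-2 \right)} g{\left(-33 \right)} + 57 = \left(-24\right) \left(-33\right) + 57 = 792 + 57 = 849$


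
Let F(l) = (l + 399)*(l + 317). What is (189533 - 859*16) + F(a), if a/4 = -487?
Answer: 2702208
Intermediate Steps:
a = -1948 (a = 4*(-487) = -1948)
F(l) = (317 + l)*(399 + l) (F(l) = (399 + l)*(317 + l) = (317 + l)*(399 + l))
(189533 - 859*16) + F(a) = (189533 - 859*16) + (126483 + (-1948)² + 716*(-1948)) = (189533 - 13744) + (126483 + 3794704 - 1394768) = 175789 + 2526419 = 2702208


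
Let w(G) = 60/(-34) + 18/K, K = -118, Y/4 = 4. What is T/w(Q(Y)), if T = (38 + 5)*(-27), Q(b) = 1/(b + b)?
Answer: 388161/641 ≈ 605.56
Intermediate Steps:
Y = 16 (Y = 4*4 = 16)
Q(b) = 1/(2*b)
w(G) = -1923/1003 (w(G) = 60/(-34) + 18/(-118) = 60*(-1/34) + 18*(-1/118) = -30/17 - 9/59 = -1923/1003)
T = -1161 (T = 43*(-27) = -1161)
T/w(Q(Y)) = -1161/(-1923/1003) = -1161*(-1003/1923) = 388161/641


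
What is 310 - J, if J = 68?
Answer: 242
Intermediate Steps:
310 - J = 310 - 1*68 = 310 - 68 = 242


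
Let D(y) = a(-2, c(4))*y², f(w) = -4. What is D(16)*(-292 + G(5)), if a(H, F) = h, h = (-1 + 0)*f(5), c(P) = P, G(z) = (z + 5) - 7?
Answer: -295936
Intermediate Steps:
G(z) = -2 + z (G(z) = (5 + z) - 7 = -2 + z)
h = 4 (h = (-1 + 0)*(-4) = -1*(-4) = 4)
a(H, F) = 4
D(y) = 4*y²
D(16)*(-292 + G(5)) = (4*16²)*(-292 + (-2 + 5)) = (4*256)*(-292 + 3) = 1024*(-289) = -295936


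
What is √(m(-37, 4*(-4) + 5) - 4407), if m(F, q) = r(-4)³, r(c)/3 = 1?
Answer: 2*I*√1095 ≈ 66.182*I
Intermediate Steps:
r(c) = 3 (r(c) = 3*1 = 3)
m(F, q) = 27 (m(F, q) = 3³ = 27)
√(m(-37, 4*(-4) + 5) - 4407) = √(27 - 4407) = √(-4380) = 2*I*√1095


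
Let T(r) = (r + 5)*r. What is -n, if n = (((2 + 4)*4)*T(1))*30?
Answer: -4320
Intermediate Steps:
T(r) = r*(5 + r) (T(r) = (5 + r)*r = r*(5 + r))
n = 4320 (n = (((2 + 4)*4)*(1*(5 + 1)))*30 = ((6*4)*(1*6))*30 = (24*6)*30 = 144*30 = 4320)
-n = -1*4320 = -4320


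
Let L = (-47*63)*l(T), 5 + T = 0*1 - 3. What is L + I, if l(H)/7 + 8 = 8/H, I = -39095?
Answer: 147448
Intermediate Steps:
T = -8 (T = -5 + (0*1 - 3) = -5 + (0 - 3) = -5 - 3 = -8)
l(H) = -56 + 56/H (l(H) = -56 + 7*(8/H) = -56 + 56/H)
L = 186543 (L = (-47*63)*(-56 + 56/(-8)) = -2961*(-56 + 56*(-⅛)) = -2961*(-56 - 7) = -2961*(-63) = 186543)
L + I = 186543 - 39095 = 147448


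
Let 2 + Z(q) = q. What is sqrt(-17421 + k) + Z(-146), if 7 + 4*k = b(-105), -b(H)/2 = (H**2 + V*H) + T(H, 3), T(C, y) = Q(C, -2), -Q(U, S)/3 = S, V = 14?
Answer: -148 + I*sqrt(88813)/2 ≈ -148.0 + 149.01*I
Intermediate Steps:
Q(U, S) = -3*S
T(C, y) = 6 (T(C, y) = -3*(-2) = 6)
Z(q) = -2 + q
b(H) = -12 - 28*H - 2*H**2 (b(H) = -2*((H**2 + 14*H) + 6) = -2*(6 + H**2 + 14*H) = -12 - 28*H - 2*H**2)
k = -19129/4 (k = -7/4 + (-12 - 28*(-105) - 2*(-105)**2)/4 = -7/4 + (-12 + 2940 - 2*11025)/4 = -7/4 + (-12 + 2940 - 22050)/4 = -7/4 + (1/4)*(-19122) = -7/4 - 9561/2 = -19129/4 ≈ -4782.3)
sqrt(-17421 + k) + Z(-146) = sqrt(-17421 - 19129/4) + (-2 - 146) = sqrt(-88813/4) - 148 = I*sqrt(88813)/2 - 148 = -148 + I*sqrt(88813)/2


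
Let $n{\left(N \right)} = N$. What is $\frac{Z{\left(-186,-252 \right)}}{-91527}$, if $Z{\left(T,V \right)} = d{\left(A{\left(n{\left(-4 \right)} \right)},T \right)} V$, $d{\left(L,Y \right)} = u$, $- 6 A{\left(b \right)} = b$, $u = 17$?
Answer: $\frac{1428}{30509} \approx 0.046806$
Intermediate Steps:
$A{\left(b \right)} = - \frac{b}{6}$
$d{\left(L,Y \right)} = 17$
$Z{\left(T,V \right)} = 17 V$
$\frac{Z{\left(-186,-252 \right)}}{-91527} = \frac{17 \left(-252\right)}{-91527} = \left(-4284\right) \left(- \frac{1}{91527}\right) = \frac{1428}{30509}$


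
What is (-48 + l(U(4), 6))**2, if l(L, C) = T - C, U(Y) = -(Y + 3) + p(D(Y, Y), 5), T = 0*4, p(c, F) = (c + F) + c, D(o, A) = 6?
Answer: 2916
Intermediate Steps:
p(c, F) = F + 2*c (p(c, F) = (F + c) + c = F + 2*c)
T = 0
U(Y) = 14 - Y (U(Y) = -(Y + 3) + (5 + 2*6) = -(3 + Y) + (5 + 12) = (-3 - Y) + 17 = 14 - Y)
l(L, C) = -C (l(L, C) = 0 - C = -C)
(-48 + l(U(4), 6))**2 = (-48 - 1*6)**2 = (-48 - 6)**2 = (-54)**2 = 2916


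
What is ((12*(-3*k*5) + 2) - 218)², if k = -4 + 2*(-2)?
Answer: 1498176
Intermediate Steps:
k = -8 (k = -4 - 4 = -8)
((12*(-3*k*5) + 2) - 218)² = ((12*(-(-24)*5) + 2) - 218)² = ((12*(-3*(-40)) + 2) - 218)² = ((12*120 + 2) - 218)² = ((1440 + 2) - 218)² = (1442 - 218)² = 1224² = 1498176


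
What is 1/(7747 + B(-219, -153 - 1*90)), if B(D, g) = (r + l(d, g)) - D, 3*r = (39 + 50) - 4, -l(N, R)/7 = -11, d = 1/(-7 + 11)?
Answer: 3/24214 ≈ 0.00012390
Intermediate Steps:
d = 1/4 ≈ 0.25000
l(N, R) = 77 (l(N, R) = -7*(-11) = 77)
r = 85/3 (r = ((39 + 50) - 4)/3 = (89 - 4)/3 = (1/3)*85 = 85/3 ≈ 28.333)
B(D, g) = 316/3 - D (B(D, g) = (85/3 + 77) - D = 316/3 - D)
1/(7747 + B(-219, -153 - 1*90)) = 1/(7747 + (316/3 - 1*(-219))) = 1/(7747 + (316/3 + 219)) = 1/(7747 + 973/3) = 1/(24214/3) = 3/24214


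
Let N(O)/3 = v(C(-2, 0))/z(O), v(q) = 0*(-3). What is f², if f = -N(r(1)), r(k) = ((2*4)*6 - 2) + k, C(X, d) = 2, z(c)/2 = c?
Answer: 0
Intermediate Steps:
z(c) = 2*c
v(q) = 0
r(k) = 46 + k (r(k) = (8*6 - 2) + k = (48 - 2) + k = 46 + k)
N(O) = 0 (N(O) = 3*(0/((2*O))) = 3*(0*(1/(2*O))) = 3*0 = 0)
f = 0 (f = -1*0 = 0)
f² = 0² = 0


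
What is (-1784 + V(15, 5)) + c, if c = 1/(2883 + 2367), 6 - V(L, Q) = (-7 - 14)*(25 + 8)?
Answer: -5696249/5250 ≈ -1085.0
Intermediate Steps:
V(L, Q) = 699 (V(L, Q) = 6 - (-7 - 14)*(25 + 8) = 6 - (-21)*33 = 6 - 1*(-693) = 6 + 693 = 699)
c = 1/5250 ≈ 0.00019048
(-1784 + V(15, 5)) + c = (-1784 + 699) + 1/5250 = -1085 + 1/5250 = -5696249/5250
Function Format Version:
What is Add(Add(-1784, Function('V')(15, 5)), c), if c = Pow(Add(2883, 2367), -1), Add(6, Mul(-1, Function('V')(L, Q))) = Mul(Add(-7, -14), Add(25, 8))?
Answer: Rational(-5696249, 5250) ≈ -1085.0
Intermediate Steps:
Function('V')(L, Q) = 699 (Function('V')(L, Q) = Add(6, Mul(-1, Mul(Add(-7, -14), Add(25, 8)))) = Add(6, Mul(-1, Mul(-21, 33))) = Add(6, Mul(-1, -693)) = Add(6, 693) = 699)
c = Rational(1, 5250) (c = Pow(5250, -1) = Rational(1, 5250) ≈ 0.00019048)
Add(Add(-1784, Function('V')(15, 5)), c) = Add(Add(-1784, 699), Rational(1, 5250)) = Add(-1085, Rational(1, 5250)) = Rational(-5696249, 5250)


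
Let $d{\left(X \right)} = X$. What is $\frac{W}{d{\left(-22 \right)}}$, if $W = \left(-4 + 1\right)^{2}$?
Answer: $- \frac{9}{22} \approx -0.40909$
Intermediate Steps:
$W = 9$ ($W = \left(-3\right)^{2} = 9$)
$\frac{W}{d{\left(-22 \right)}} = \frac{9}{-22} = 9 \left(- \frac{1}{22}\right) = - \frac{9}{22}$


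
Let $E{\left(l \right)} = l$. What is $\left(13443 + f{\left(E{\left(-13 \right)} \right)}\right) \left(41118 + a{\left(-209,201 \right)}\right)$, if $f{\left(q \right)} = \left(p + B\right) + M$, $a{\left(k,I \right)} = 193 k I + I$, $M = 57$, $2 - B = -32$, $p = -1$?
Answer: $-109162834794$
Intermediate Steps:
$B = 34$ ($B = 2 - -32 = 2 + 32 = 34$)
$a{\left(k,I \right)} = I + 193 I k$ ($a{\left(k,I \right)} = 193 I k + I = I + 193 I k$)
$f{\left(q \right)} = 90$ ($f{\left(q \right)} = \left(-1 + 34\right) + 57 = 33 + 57 = 90$)
$\left(13443 + f{\left(E{\left(-13 \right)} \right)}\right) \left(41118 + a{\left(-209,201 \right)}\right) = \left(13443 + 90\right) \left(41118 + 201 \left(1 + 193 \left(-209\right)\right)\right) = 13533 \left(41118 + 201 \left(1 - 40337\right)\right) = 13533 \left(41118 + 201 \left(-40336\right)\right) = 13533 \left(41118 - 8107536\right) = 13533 \left(-8066418\right) = -109162834794$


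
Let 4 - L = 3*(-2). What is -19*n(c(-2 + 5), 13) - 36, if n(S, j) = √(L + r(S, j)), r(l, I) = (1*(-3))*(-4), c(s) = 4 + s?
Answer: -36 - 19*√22 ≈ -125.12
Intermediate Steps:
L = 10 (L = 4 - 3*(-2) = 4 - 1*(-6) = 4 + 6 = 10)
r(l, I) = 12 (r(l, I) = -3*(-4) = 12)
n(S, j) = √22 (n(S, j) = √(10 + 12) = √22)
-19*n(c(-2 + 5), 13) - 36 = -19*√22 - 36 = -36 - 19*√22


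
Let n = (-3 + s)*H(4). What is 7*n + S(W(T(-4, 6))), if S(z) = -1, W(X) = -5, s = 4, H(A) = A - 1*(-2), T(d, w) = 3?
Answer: 41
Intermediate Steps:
H(A) = 2 + A (H(A) = A + 2 = 2 + A)
n = 6 (n = (-3 + 4)*(2 + 4) = 1*6 = 6)
7*n + S(W(T(-4, 6))) = 7*6 - 1 = 42 - 1 = 41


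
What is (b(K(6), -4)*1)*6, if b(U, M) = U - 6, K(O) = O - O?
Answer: -36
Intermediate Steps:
K(O) = 0
b(U, M) = -6 + U
(b(K(6), -4)*1)*6 = ((-6 + 0)*1)*6 = -6*1*6 = -6*6 = -36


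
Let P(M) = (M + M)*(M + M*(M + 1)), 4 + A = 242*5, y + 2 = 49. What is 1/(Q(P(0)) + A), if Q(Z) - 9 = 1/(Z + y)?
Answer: 47/57106 ≈ 0.00082303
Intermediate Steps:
y = 47 (y = -2 + 49 = 47)
A = 1206 (A = -4 + 242*5 = -4 + 1210 = 1206)
P(M) = 2*M*(M + M*(1 + M)) (P(M) = (2*M)*(M + M*(1 + M)) = 2*M*(M + M*(1 + M)))
Q(Z) = 9 + 1/(47 + Z) (Q(Z) = 9 + 1/(Z + 47) = 9 + 1/(47 + Z))
1/(Q(P(0)) + A) = 1/((424 + 9*(2*0²*(2 + 0)))/(47 + 2*0²*(2 + 0)) + 1206) = 1/((424 + 9*(2*0*2))/(47 + 2*0*2) + 1206) = 1/((424 + 9*0)/(47 + 0) + 1206) = 1/((424 + 0)/47 + 1206) = 1/((1/47)*424 + 1206) = 1/(424/47 + 1206) = 1/(57106/47) = 47/57106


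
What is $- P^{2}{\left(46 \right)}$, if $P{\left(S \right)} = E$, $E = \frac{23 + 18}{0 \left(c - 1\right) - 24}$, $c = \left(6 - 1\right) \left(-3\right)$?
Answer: $- \frac{1681}{576} \approx -2.9184$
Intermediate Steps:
$c = -15$ ($c = 5 \left(-3\right) = -15$)
$E = - \frac{41}{24}$ ($E = \frac{23 + 18}{0 \left(-15 - 1\right) - 24} = \frac{41}{0 \left(-16\right) - 24} = \frac{41}{0 - 24} = \frac{41}{-24} = 41 \left(- \frac{1}{24}\right) = - \frac{41}{24} \approx -1.7083$)
$P{\left(S \right)} = - \frac{41}{24}$
$- P^{2}{\left(46 \right)} = - \left(- \frac{41}{24}\right)^{2} = \left(-1\right) \frac{1681}{576} = - \frac{1681}{576}$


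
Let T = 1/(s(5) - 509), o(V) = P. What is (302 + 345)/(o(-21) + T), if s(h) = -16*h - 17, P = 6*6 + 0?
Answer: 392082/21815 ≈ 17.973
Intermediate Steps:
P = 36 (P = 36 + 0 = 36)
o(V) = 36
s(h) = -17 - 16*h
T = -1/606 (T = 1/((-17 - 16*5) - 509) = 1/((-17 - 80) - 509) = 1/(-97 - 509) = 1/(-606) = -1/606 ≈ -0.0016502)
(302 + 345)/(o(-21) + T) = (302 + 345)/(36 - 1/606) = 647/(21815/606) = 647*(606/21815) = 392082/21815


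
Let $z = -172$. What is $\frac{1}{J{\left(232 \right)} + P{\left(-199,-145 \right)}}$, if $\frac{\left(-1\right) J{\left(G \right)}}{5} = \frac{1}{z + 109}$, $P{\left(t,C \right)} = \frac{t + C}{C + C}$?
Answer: $\frac{9135}{11561} \approx 0.79016$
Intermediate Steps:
$P{\left(t,C \right)} = \frac{C + t}{2 C}$
$J{\left(G \right)} = \frac{5}{63}$ ($J{\left(G \right)} = - \frac{5}{-172 + 109} = - \frac{5}{-63} = \left(-5\right) \left(- \frac{1}{63}\right) = \frac{5}{63}$)
$\frac{1}{J{\left(232 \right)} + P{\left(-199,-145 \right)}} = \frac{1}{\frac{5}{63} + \frac{-145 - 199}{2 \left(-145\right)}} = \frac{1}{\frac{5}{63} + \frac{1}{2} \left(- \frac{1}{145}\right) \left(-344\right)} = \frac{1}{\frac{5}{63} + \frac{172}{145}} = \frac{1}{\frac{11561}{9135}} = \frac{9135}{11561}$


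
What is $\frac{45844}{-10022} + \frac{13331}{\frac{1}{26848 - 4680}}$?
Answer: $\frac{1480858754766}{5011} \approx 2.9552 \cdot 10^{8}$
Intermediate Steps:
$\frac{45844}{-10022} + \frac{13331}{\frac{1}{26848 - 4680}} = 45844 \left(- \frac{1}{10022}\right) + \frac{13331}{\frac{1}{26848 - 4680}} = - \frac{22922}{5011} + \frac{13331}{\frac{1}{22168}} = - \frac{22922}{5011} + 13331 \frac{1}{\frac{1}{22168}} = - \frac{22922}{5011} + 13331 \cdot 22168 = - \frac{22922}{5011} + 295521608 = \frac{1480858754766}{5011}$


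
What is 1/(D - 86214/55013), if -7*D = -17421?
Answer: 55013/136825425 ≈ 0.00040207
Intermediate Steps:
D = 17421/7 (D = -⅐*(-17421) = 17421/7 ≈ 2488.7)
1/(D - 86214/55013) = 1/(17421/7 - 86214/55013) = 1/(136825425/55013) = 55013/136825425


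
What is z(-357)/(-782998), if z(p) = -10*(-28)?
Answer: -140/391499 ≈ -0.00035760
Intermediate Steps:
z(p) = 280
z(-357)/(-782998) = 280/(-782998) = 280*(-1/782998) = -140/391499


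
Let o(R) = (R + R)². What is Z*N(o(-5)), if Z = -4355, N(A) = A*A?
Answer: -43550000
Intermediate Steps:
o(R) = 4*R² (o(R) = (2*R)² = 4*R²)
N(A) = A²
Z*N(o(-5)) = -4355*(4*(-5)²)² = -4355*(4*25)² = -4355*100² = -4355*10000 = -43550000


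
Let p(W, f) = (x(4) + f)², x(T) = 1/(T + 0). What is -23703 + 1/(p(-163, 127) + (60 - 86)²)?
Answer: -6397368575/269897 ≈ -23703.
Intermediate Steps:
x(T) = 1/T
p(W, f) = (¼ + f)² (p(W, f) = (1/4 + f)² = (¼ + f)²)
-23703 + 1/(p(-163, 127) + (60 - 86)²) = -23703 + 1/((1 + 4*127)²/16 + (60 - 86)²) = -23703 + 1/((1 + 508)²/16 + (-26)²) = -23703 + 1/((1/16)*509² + 676) = -23703 + 1/((1/16)*259081 + 676) = -23703 + 1/(259081/16 + 676) = -23703 + 1/(269897/16) = -23703 + 16/269897 = -6397368575/269897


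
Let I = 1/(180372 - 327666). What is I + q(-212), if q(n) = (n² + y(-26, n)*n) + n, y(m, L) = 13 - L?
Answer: -437168593/147294 ≈ -2968.0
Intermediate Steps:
q(n) = n + n² + n*(13 - n) (q(n) = (n² + (13 - n)*n) + n = (n² + n*(13 - n)) + n = n + n² + n*(13 - n))
I = -1/147294 (I = 1/(-147294) = -1/147294 ≈ -6.7891e-6)
I + q(-212) = -1/147294 + 14*(-212) = -1/147294 - 2968 = -437168593/147294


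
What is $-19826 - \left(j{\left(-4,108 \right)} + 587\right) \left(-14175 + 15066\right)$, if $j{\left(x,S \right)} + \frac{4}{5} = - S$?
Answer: $- \frac{2229511}{5} \approx -4.459 \cdot 10^{5}$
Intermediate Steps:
$j{\left(x,S \right)} = - \frac{4}{5} - S$
$-19826 - \left(j{\left(-4,108 \right)} + 587\right) \left(-14175 + 15066\right) = -19826 - \left(\left(- \frac{4}{5} - 108\right) + 587\right) \left(-14175 + 15066\right) = -19826 - \left(\left(- \frac{4}{5} - 108\right) + 587\right) 891 = -19826 - \left(- \frac{544}{5} + 587\right) 891 = -19826 - \frac{2391}{5} \cdot 891 = -19826 - \frac{2130381}{5} = - \frac{2229511}{5}$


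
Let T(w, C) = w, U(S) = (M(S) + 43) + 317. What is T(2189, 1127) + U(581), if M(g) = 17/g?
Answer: 1480986/581 ≈ 2549.0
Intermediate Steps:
U(S) = 360 + 17/S (U(S) = (17/S + 43) + 317 = (43 + 17/S) + 317 = 360 + 17/S)
T(2189, 1127) + U(581) = 2189 + (360 + 17/581) = 2189 + 209177/581 = 1480986/581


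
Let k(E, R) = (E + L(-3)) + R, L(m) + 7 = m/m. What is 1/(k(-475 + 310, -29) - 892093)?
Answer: -1/892293 ≈ -1.1207e-6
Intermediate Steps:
L(m) = -6 (L(m) = -7 + m/m = -7 + 1 = -6)
k(E, R) = -6 + E + R (k(E, R) = (E - 6) + R = (-6 + E) + R = -6 + E + R)
1/(k(-475 + 310, -29) - 892093) = 1/((-6 + (-475 + 310) - 29) - 892093) = 1/((-6 - 165 - 29) - 892093) = 1/(-200 - 892093) = 1/(-892293) = -1/892293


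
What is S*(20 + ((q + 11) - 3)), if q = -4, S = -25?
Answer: -600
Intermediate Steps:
S*(20 + ((q + 11) - 3)) = -25*(20 + ((-4 + 11) - 3)) = -25*(20 + (7 - 3)) = -25*(20 + 4) = -25*24 = -600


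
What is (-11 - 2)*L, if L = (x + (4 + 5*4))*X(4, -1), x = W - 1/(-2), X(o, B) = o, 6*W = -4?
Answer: -3718/3 ≈ -1239.3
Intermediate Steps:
W = -2/3 (W = (1/6)*(-4) = -2/3 ≈ -0.66667)
x = -1/6 (x = -2/3 - 1/(-2) = -2/3 - 1*(-1/2) = -2/3 + 1/2 = -1/6 ≈ -0.16667)
L = 286/3 (L = (-1/6 + (4 + 5*4))*4 = (-1/6 + (4 + 20))*4 = (-1/6 + 24)*4 = (143/6)*4 = 286/3 ≈ 95.333)
(-11 - 2)*L = (-11 - 2)*(286/3) = -13*286/3 = -3718/3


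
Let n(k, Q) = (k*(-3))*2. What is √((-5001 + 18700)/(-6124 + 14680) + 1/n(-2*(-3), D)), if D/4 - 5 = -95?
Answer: 4*√449903/2139 ≈ 1.2543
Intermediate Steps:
D = -360 (D = 20 + 4*(-95) = 20 - 380 = -360)
n(k, Q) = -6*k (n(k, Q) = -3*k*2 = -6*k)
√((-5001 + 18700)/(-6124 + 14680) + 1/n(-2*(-3), D)) = √((-5001 + 18700)/(-6124 + 14680) + 1/(-(-12)*(-3))) = √(13699/8556 + 1/(-6*6)) = √(13699*(1/8556) + 1/(-36)) = √(13699/8556 - 1/36) = √(10096/6417) = 4*√449903/2139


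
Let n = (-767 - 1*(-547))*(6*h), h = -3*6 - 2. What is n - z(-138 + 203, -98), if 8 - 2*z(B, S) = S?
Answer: 26347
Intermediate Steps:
h = -20 (h = -18 - 2 = -20)
z(B, S) = 4 - S/2
n = 26400 (n = (-767 - 1*(-547))*(6*(-20)) = (-767 + 547)*(-120) = -220*(-120) = 26400)
n - z(-138 + 203, -98) = 26400 - (4 - 1/2*(-98)) = 26400 - (4 + 49) = 26400 - 1*53 = 26400 - 53 = 26347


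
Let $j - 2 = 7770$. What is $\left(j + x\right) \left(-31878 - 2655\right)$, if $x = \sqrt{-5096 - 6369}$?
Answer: $-268390476 - 34533 i \sqrt{11465} \approx -2.6839 \cdot 10^{8} - 3.6976 \cdot 10^{6} i$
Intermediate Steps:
$j = 7772$ ($j = 2 + 7770 = 7772$)
$x = i \sqrt{11465}$ ($x = \sqrt{-11465} = i \sqrt{11465} \approx 107.07 i$)
$\left(j + x\right) \left(-31878 - 2655\right) = \left(7772 + i \sqrt{11465}\right) \left(-31878 - 2655\right) = \left(7772 + i \sqrt{11465}\right) \left(-34533\right) = -268390476 - 34533 i \sqrt{11465}$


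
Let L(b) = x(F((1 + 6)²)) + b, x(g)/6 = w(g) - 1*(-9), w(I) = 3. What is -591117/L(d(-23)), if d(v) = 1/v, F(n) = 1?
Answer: -13595691/1655 ≈ -8214.9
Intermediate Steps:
x(g) = 72 (x(g) = 6*(3 - 1*(-9)) = 6*(3 + 9) = 6*12 = 72)
L(b) = 72 + b
-591117/L(d(-23)) = -591117/(72 + 1/(-23)) = -591117/(72 - 1/23) = -591117/1655/23 = -591117*23/1655 = -13595691/1655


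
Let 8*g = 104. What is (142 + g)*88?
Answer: 13640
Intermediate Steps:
g = 13 (g = (⅛)*104 = 13)
(142 + g)*88 = (142 + 13)*88 = 155*88 = 13640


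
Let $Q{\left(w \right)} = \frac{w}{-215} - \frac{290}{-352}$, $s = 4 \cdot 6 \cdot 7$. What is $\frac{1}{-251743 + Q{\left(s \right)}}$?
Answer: $- \frac{37840}{9525953513} \approx -3.9723 \cdot 10^{-6}$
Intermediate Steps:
$s = 168$ ($s = 24 \cdot 7 = 168$)
$Q{\left(w \right)} = \frac{145}{176} - \frac{w}{215}$ ($Q{\left(w \right)} = w \left(- \frac{1}{215}\right) - - \frac{145}{176} = - \frac{w}{215} + \frac{145}{176} = \frac{145}{176} - \frac{w}{215}$)
$\frac{1}{-251743 + Q{\left(s \right)}} = \frac{1}{-251743 + \left(\frac{145}{176} - \frac{168}{215}\right)} = \frac{1}{-251743 + \frac{1607}{37840}} = \frac{1}{- \frac{9525953513}{37840}} = - \frac{37840}{9525953513}$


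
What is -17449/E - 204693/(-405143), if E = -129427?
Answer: 33562141118/52436443061 ≈ 0.64005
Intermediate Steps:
-17449/E - 204693/(-405143) = -17449/(-129427) - 204693/(-405143) = -17449*(-1/129427) - 204693*(-1/405143) = 17449/129427 + 204693/405143 = 33562141118/52436443061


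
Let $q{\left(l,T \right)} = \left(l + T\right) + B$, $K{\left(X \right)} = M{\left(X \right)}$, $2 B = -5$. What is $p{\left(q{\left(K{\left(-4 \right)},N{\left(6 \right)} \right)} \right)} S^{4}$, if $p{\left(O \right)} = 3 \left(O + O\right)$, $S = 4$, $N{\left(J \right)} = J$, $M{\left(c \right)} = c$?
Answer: $-768$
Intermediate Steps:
$B = - \frac{5}{2}$ ($B = \frac{1}{2} \left(-5\right) = - \frac{5}{2} \approx -2.5$)
$K{\left(X \right)} = X$
$q{\left(l,T \right)} = - \frac{5}{2} + T + l$ ($q{\left(l,T \right)} = \left(l + T\right) - \frac{5}{2} = \left(T + l\right) - \frac{5}{2} = - \frac{5}{2} + T + l$)
$p{\left(O \right)} = 6 O$ ($p{\left(O \right)} = 3 \cdot 2 O = 6 O$)
$p{\left(q{\left(K{\left(-4 \right)},N{\left(6 \right)} \right)} \right)} S^{4} = 6 \left(- \frac{5}{2} + 6 - 4\right) 4^{4} = 6 \left(- \frac{1}{2}\right) 256 = \left(-3\right) 256 = -768$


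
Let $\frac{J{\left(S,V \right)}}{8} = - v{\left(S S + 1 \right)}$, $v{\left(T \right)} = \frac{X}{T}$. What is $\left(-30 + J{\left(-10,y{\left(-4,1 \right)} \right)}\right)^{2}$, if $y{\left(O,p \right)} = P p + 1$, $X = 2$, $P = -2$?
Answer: $\frac{9278116}{10201} \approx 909.53$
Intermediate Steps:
$y{\left(O,p \right)} = 1 - 2 p$ ($y{\left(O,p \right)} = - 2 p + 1 = 1 - 2 p$)
$v{\left(T \right)} = \frac{2}{T}$
$J{\left(S,V \right)} = - \frac{16}{1 + S^{2}}$ ($J{\left(S,V \right)} = 8 \left(- \frac{2}{S S + 1}\right) = 8 \left(- \frac{2}{S^{2} + 1}\right) = 8 \left(- \frac{2}{1 + S^{2}}\right) = - \frac{16}{1 + S^{2}}$)
$\left(-30 + J{\left(-10,y{\left(-4,1 \right)} \right)}\right)^{2} = \left(-30 - \frac{16}{1 + \left(-10\right)^{2}}\right)^{2} = \left(-30 - \frac{16}{1 + 100}\right)^{2} = \left(-30 - \frac{16}{101}\right)^{2} = \left(- \frac{3046}{101}\right)^{2} = \frac{9278116}{10201}$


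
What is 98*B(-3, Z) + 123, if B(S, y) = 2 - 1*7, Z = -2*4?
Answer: -367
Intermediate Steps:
Z = -8
B(S, y) = -5 (B(S, y) = 2 - 7 = -5)
98*B(-3, Z) + 123 = 98*(-5) + 123 = -490 + 123 = -367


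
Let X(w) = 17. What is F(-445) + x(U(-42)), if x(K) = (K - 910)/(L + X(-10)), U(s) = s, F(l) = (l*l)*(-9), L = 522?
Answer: -137231461/77 ≈ -1.7822e+6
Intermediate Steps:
F(l) = -9*l² (F(l) = l²*(-9) = -9*l²)
x(K) = -130/77 + K/539 (x(K) = (K - 910)/(522 + 17) = (-910 + K)/539 = (-910 + K)*(1/539) = -130/77 + K/539)
F(-445) + x(U(-42)) = -9*(-445)² + (-130/77 + (1/539)*(-42)) = -9*198025 + (-130/77 - 6/77) = -1782225 - 136/77 = -137231461/77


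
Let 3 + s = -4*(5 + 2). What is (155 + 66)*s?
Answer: -6851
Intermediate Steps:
s = -31 (s = -3 - 4*(5 + 2) = -3 - 4*7 = -3 - 28 = -31)
(155 + 66)*s = (155 + 66)*(-31) = 221*(-31) = -6851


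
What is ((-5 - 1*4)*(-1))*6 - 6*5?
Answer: 24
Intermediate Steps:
((-5 - 1*4)*(-1))*6 - 6*5 = ((-5 - 4)*(-1))*6 - 30 = -9*(-1)*6 - 30 = 9*6 - 30 = 54 - 30 = 24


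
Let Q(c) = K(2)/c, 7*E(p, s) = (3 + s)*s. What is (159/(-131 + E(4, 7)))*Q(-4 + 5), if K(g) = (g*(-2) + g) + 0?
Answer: 318/121 ≈ 2.6281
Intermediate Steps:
E(p, s) = s*(3 + s)/7 (E(p, s) = ((3 + s)*s)/7 = (s*(3 + s))/7 = s*(3 + s)/7)
K(g) = -g (K(g) = (-2*g + g) + 0 = -g + 0 = -g)
Q(c) = -2/c (Q(c) = (-1*2)/c = -2/c)
(159/(-131 + E(4, 7)))*Q(-4 + 5) = (159/(-131 + (⅐)*7*(3 + 7)))*(-2/(-4 + 5)) = (159/(-131 + (⅐)*7*10))*(-2/1) = (159/(-131 + 10))*(-2*1) = (159/(-121))*(-2) = -1/121*159*(-2) = -159/121*(-2) = 318/121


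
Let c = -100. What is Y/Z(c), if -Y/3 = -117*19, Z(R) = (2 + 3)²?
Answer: 6669/25 ≈ 266.76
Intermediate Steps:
Z(R) = 25 (Z(R) = 5² = 25)
Y = 6669 (Y = -(-351)*19 = -3*(-2223) = 6669)
Y/Z(c) = 6669/25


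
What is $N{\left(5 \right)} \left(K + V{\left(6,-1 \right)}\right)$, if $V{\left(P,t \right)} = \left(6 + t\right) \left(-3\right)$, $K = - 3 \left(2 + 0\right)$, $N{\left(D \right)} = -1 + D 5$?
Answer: $-504$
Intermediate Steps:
$N{\left(D \right)} = -1 + 5 D$
$K = -6$ ($K = \left(-3\right) 2 = -6$)
$V{\left(P,t \right)} = -18 - 3 t$
$N{\left(5 \right)} \left(K + V{\left(6,-1 \right)}\right) = \left(-1 + 5 \cdot 5\right) \left(-6 - 15\right) = \left(-1 + 25\right) \left(-6 + \left(-18 + 3\right)\right) = 24 \left(-6 - 15\right) = 24 \left(-21\right) = -504$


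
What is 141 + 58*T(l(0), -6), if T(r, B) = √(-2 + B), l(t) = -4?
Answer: 141 + 116*I*√2 ≈ 141.0 + 164.05*I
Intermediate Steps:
141 + 58*T(l(0), -6) = 141 + 58*√(-2 - 6) = 141 + 58*√(-8) = 141 + 58*(2*I*√2) = 141 + 116*I*√2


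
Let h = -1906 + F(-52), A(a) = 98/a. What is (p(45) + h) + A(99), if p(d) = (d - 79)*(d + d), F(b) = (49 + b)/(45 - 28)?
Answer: -8356409/1683 ≈ -4965.2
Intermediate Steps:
F(b) = 49/17 + b/17 (F(b) = (49 + b)/17 = (49 + b)*(1/17) = 49/17 + b/17)
h = -32405/17 (h = -1906 + (49/17 + (1/17)*(-52)) = -1906 + (49/17 - 52/17) = -1906 - 3/17 = -32405/17 ≈ -1906.2)
p(d) = 2*d*(-79 + d) (p(d) = (-79 + d)*(2*d) = 2*d*(-79 + d))
(p(45) + h) + A(99) = (2*45*(-79 + 45) - 32405/17) + 98/99 = (2*45*(-34) - 32405/17) + 98*(1/99) = (-3060 - 32405/17) + 98/99 = -84425/17 + 98/99 = -8356409/1683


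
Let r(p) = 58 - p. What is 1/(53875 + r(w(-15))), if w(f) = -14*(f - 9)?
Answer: 1/53597 ≈ 1.8658e-5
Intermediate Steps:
w(f) = 126 - 14*f (w(f) = -14*(-9 + f) = 126 - 14*f)
1/(53875 + r(w(-15))) = 1/(53875 + (58 - (126 - 14*(-15)))) = 1/(53875 + (58 - (126 + 210))) = 1/(53875 + (58 - 1*336)) = 1/(53875 + (58 - 336)) = 1/(53875 - 278) = 1/53597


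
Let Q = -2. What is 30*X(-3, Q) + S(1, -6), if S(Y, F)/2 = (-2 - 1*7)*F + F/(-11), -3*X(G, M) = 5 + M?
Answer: 870/11 ≈ 79.091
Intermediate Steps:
X(G, M) = -5/3 - M/3 (X(G, M) = -(5 + M)/3 = -5/3 - M/3)
S(Y, F) = -200*F/11 (S(Y, F) = 2*((-2 - 1*7)*F + F/(-11)) = 2*((-2 - 7)*F + F*(-1/11)) = 2*(-9*F - F/11) = 2*(-100*F/11) = -200*F/11)
30*X(-3, Q) + S(1, -6) = 30*(-5/3 - 1/3*(-2)) - 200/11*(-6) = 30*(-5/3 + 2/3) + 1200/11 = 30*(-1) + 1200/11 = -30 + 1200/11 = 870/11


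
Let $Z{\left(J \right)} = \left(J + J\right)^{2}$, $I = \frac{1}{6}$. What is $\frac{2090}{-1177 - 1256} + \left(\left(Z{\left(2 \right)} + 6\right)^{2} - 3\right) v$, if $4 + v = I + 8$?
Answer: $\frac{3249365}{1622} \approx 2003.3$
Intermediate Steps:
$I = \frac{1}{6} \approx 0.16667$
$Z{\left(J \right)} = 4 J^{2}$ ($Z{\left(J \right)} = \left(2 J\right)^{2} = 4 J^{2}$)
$v = \frac{25}{6}$ ($v = -4 + \left(\frac{1}{6} + 8\right) = -4 + \frac{49}{6} = \frac{25}{6} \approx 4.1667$)
$\frac{2090}{-1177 - 1256} + \left(\left(Z{\left(2 \right)} + 6\right)^{2} - 3\right) v = \frac{2090}{-1177 - 1256} + \left(\left(4 \cdot 2^{2} + 6\right)^{2} - 3\right) \frac{25}{6} = \frac{2090}{-2433} + \left(\left(4 \cdot 4 + 6\right)^{2} - 3\right) \frac{25}{6} = 2090 \left(- \frac{1}{2433}\right) + \left(\left(16 + 6\right)^{2} - 3\right) \frac{25}{6} = - \frac{2090}{2433} + \left(22^{2} - 3\right) \frac{25}{6} = - \frac{2090}{2433} + \left(484 - 3\right) \frac{25}{6} = - \frac{2090}{2433} + 481 \cdot \frac{25}{6} = - \frac{2090}{2433} + \frac{12025}{6} = \frac{3249365}{1622}$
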